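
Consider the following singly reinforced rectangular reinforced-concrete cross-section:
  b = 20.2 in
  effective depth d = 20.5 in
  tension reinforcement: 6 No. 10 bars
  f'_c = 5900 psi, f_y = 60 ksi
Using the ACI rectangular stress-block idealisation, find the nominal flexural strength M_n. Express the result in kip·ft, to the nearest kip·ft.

A_s = 6 × 1.27 = 7.62 in².
T = A_s f_y = 7.62 × 60 = 457.2 kips.
a = T/(0.85 f'_c b) = 457.2/(0.85 × 5.9 × 20.2) = 4.513 in.
M_n = T(d − a/2) = 457.2 × (20.5 − 2.2565) = 8340.9 kip·in = 8340.9/12 = 695.08 kip·ft.

M_n ≈ 695 kip·ft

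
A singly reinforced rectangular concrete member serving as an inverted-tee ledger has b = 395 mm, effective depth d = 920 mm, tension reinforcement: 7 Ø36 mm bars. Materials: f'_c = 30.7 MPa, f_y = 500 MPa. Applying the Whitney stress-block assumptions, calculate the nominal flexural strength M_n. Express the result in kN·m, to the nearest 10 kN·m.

M_n ≈ 2660 kN·m

A_s = 7 × 1018 = 7126 mm².
T = A_s f_y = 7126 × 500 = 3563000 N = 3563 kN.
From C = T: a = T/(0.85 f'_c b) = 3563000/(0.85 × 30.7 × 395) = 345.67 mm.
M_n = T(d − a/2) = 3563 kN × (920 − 172.835) mm = 2662.15 kN·m.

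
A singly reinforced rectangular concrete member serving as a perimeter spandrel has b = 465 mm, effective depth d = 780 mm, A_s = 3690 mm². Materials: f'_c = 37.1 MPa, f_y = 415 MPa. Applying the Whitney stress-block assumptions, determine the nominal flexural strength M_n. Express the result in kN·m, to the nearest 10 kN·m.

T = A_s f_y = 3690 × 415 = 1531350 N = 1531.35 kN.
From C = T: a = T/(0.85 f'_c b) = 1531350/(0.85 × 37.1 × 465) = 104.43 mm.
M_n = T(d − a/2) = 1531.35 kN × (780 − 52.215) mm = 1114.49 kN·m.

M_n ≈ 1110 kN·m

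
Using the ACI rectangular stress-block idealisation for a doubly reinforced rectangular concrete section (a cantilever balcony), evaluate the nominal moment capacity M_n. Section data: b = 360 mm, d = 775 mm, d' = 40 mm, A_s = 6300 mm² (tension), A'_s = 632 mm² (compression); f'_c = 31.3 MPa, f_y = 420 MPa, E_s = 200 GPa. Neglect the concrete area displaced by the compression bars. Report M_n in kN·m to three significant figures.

Assume both tension and compression steel yield.
Net tension couple steel: A_s − A'_s = 5668 mm².
a = (A_s − A'_s) f_y / (0.85 f'_c b) = 2380560/(0.85 × 31.3 × 360) = 248.55 mm.
c = a/β₁ = 248.55/0.826 = 300.91 mm; ε'_s = 0.003(c − d')/c = 0.0026 ≥ f_y/E_s = 0.0021, so compression steel does yield.
M_n = (A_s − A'_s) f_y (d − a/2) + A'_s f_y (d − d') = [2380560 × (775 − 124.275) + 265440 × (775 − 40)] × 10⁻⁶ = 1549.09 + 195.10 = 1744.19 kN·m.

M_n ≈ 1740 kN·m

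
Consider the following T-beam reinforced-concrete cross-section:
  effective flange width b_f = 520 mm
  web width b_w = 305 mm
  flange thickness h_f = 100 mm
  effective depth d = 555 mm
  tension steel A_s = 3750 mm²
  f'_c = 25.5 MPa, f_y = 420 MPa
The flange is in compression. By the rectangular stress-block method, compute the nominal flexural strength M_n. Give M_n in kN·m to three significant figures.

M_n ≈ 758 kN·m

Tension: T = A_s f_y = 3750 × 420 = 1575000 N.
Try a within the flange: a = T/(0.85 f'_c b_f) = 1575000/(0.85 × 25.5 × 520) = 139.74 mm.
a = 139.74 > h_f = 100 mm: the block extends into the web. Split into flange-overhang and web parts.
C_f = 0.85 f'_c (b_f − b_w) h_f = 0.85 × 25.5 × (520 − 305) × 100 = 466013 N.
Remaining web compression depth: a_w = (T − C_f)/(0.85 f'_c b_w) = (1575000 − 466013)/(0.85 × 25.5 × 305) = 167.75 mm.
M_n = C_f(d − h_f/2) + (T − C_f)(d − a_w/2) = 466013 × (555 − 50) + 1108987 × (555 − 83.875) = 235.34 + 522.47 = 757.81 × 10⁶ N·mm.
M_n = 757.81 kN·m.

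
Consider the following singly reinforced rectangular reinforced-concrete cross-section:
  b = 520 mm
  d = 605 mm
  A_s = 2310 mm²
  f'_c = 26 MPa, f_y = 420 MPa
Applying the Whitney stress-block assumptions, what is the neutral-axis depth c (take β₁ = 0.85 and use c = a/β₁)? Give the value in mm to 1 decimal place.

c ≈ 99.3 mm

T = A_s f_y = 2310 × 420 = 970200 N = 970.2 kN.
Setting C = 0.85 f'_c a b equal to T: a = 970200/(0.85 × 26 × 520) = 84.424 mm.
With β₁ = 0.85, c = a/β₁ = 84.424/0.85 = 99.3 mm.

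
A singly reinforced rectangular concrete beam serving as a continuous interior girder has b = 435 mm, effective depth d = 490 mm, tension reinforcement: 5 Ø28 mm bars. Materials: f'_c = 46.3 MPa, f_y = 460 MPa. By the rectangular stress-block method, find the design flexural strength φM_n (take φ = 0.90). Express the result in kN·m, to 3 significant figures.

φM_n ≈ 572 kN·m

A_s = 5 × 616 = 3080 mm².
T = A_s f_y = 3080 × 460 = 1416800 N = 1416.8 kN.
From C = T: a = T/(0.85 f'_c b) = 1416800/(0.85 × 46.3 × 435) = 82.76 mm.
M_n = T(d − a/2) = 1416.8 kN × (490 − 41.38) mm = 635.60 kN·m.
φM_n = 0.90 × 635.60 = 572.04 kN·m.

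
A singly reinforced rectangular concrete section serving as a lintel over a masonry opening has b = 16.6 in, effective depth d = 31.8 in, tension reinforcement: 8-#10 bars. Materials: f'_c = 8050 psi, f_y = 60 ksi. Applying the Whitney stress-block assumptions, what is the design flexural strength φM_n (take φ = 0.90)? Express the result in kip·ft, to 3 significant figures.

φM_n ≈ 1330 kip·ft

A_s = 8 × 1.27 = 10.16 in².
T = A_s f_y = 10.16 × 60 = 609.6 kips.
a = T/(0.85 f'_c b) = 609.6/(0.85 × 8.05 × 16.6) = 5.367 in.
M_n = T(d − a/2) = 609.6 × (31.8 − 2.6835) = 17749.4 kip·in = 17749.4/12 = 1479.12 kip·ft.
φM_n = 0.90 × 1479.12 = 1331.21 kip·ft.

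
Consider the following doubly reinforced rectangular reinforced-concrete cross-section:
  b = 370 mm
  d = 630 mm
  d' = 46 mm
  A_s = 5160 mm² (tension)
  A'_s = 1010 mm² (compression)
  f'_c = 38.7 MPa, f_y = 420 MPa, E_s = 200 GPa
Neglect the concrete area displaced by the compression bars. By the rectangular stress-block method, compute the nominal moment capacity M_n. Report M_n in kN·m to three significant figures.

M_n ≈ 1220 kN·m

Assume both tension and compression steel yield.
Net tension couple steel: A_s − A'_s = 4150 mm².
a = (A_s − A'_s) f_y / (0.85 f'_c b) = 1743000/(0.85 × 38.7 × 370) = 143.21 mm.
c = a/β₁ = 143.21/0.774 = 185.03 mm; ε'_s = 0.003(c − d')/c = 0.0023 ≥ f_y/E_s = 0.0021, so compression steel does yield.
M_n = (A_s − A'_s) f_y (d − a/2) + A'_s f_y (d − d') = [1743000 × (630 − 71.605) + 424200 × (630 − 46)] × 10⁻⁶ = 973.28 + 247.73 = 1221.01 kN·m.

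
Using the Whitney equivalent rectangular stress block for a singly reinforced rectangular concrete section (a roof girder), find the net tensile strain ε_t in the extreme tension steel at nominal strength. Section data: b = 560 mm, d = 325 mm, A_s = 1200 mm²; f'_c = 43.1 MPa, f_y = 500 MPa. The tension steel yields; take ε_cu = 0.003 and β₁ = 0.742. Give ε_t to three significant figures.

ε_t ≈ 0.0217

a = A_s f_y/(0.85 f'_c b) = 29.25 mm.
β₁ = 0.742, so c = a/β₁ = 29.25/0.742 = 39.42 mm.
From the linear strain diagram with ε_cu = 0.003: ε_t = 0.003 (d − c)/c = 0.003 × (325 − 39.42)/39.42 = 0.0217.
Since ε_t ≥ 0.005, the section is tension-controlled.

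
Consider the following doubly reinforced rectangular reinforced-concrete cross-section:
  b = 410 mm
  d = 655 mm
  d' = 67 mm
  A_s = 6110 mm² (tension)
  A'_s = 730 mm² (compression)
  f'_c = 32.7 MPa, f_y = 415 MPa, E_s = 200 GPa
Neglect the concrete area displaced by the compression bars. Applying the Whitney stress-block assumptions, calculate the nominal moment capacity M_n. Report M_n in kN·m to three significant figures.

M_n ≈ 1420 kN·m

Assume both tension and compression steel yield.
Net tension couple steel: A_s − A'_s = 5380 mm².
a = (A_s − A'_s) f_y / (0.85 f'_c b) = 2232700/(0.85 × 32.7 × 410) = 195.92 mm.
c = a/β₁ = 195.92/0.816 = 240.10 mm; ε'_s = 0.003(c − d')/c = 0.0022 ≥ f_y/E_s = 0.0021, so compression steel does yield.
M_n = (A_s − A'_s) f_y (d − a/2) + A'_s f_y (d − d') = [2232700 × (655 − 97.96) + 302950 × (655 − 67)] × 10⁻⁶ = 1243.70 + 178.13 = 1421.83 kN·m.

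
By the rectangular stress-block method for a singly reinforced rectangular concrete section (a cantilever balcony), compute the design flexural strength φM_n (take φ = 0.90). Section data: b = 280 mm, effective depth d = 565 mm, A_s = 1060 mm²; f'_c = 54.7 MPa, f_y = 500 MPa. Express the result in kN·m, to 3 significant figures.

φM_n ≈ 260 kN·m

T = A_s f_y = 1060 × 500 = 530000 N = 530 kN.
From C = T: a = T/(0.85 f'_c b) = 530000/(0.85 × 54.7 × 280) = 40.71 mm.
M_n = T(d − a/2) = 530 kN × (565 − 20.355) mm = 288.66 kN·m.
φM_n = 0.90 × 288.66 = 259.79 kN·m.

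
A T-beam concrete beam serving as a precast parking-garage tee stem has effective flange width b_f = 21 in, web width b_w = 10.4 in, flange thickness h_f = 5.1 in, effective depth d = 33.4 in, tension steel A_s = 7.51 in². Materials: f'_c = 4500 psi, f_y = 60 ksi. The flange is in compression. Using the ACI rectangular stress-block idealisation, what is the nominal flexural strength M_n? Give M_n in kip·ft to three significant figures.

Tension: T = A_s f_y = 7.51 × 60 = 450.6 kips.
Try a within the flange: a = T/(0.85 f'_c b_f) = 450.6/(0.85 × 4.5 × 21) = 5.610 in.
a = 5.610 > h_f = 5.1 in: the block extends into the web. Split into flange-overhang and web parts.
C_f = 0.85 f'_c (b_f − b_w) h_f = 0.85 × 4.5 × (21 − 10.4) × 5.1 = 206.8 kips.
Remaining web compression depth: a_w = (T − C_f)/(0.85 f'_c b_w) = (450.6 − 206.8)/(0.85 × 4.5 × 10.4) = 6.129 in.
M_n = C_f(d − h_f/2) + (T − C_f)(d − a_w/2) = 206.8 × (33.4 − 2.55) + 243.8 × (33.4 − 3.0645) = 6379.8 + 7395.8 = 13775.6 kip·in.
M_n = 13775.6/12 = 1147.97 kip·ft.

M_n ≈ 1150 kip·ft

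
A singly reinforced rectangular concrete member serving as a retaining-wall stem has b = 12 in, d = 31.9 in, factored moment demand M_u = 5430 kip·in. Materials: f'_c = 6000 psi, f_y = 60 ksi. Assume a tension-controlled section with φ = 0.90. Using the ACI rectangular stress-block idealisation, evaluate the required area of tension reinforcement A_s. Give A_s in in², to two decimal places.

M_n = M_u/φ = 5430/0.90 = 6033.33 kip·in.
From M_n = 0.85 f'_c a b (d − a/2):
a = d − √(d² − 2M_n/(0.85 f'_c b)) = 31.9 − √(31.9² − 2 × 6033.33/(0.85 × 6 × 12)) = 3.257 in.
A_s = 0.85 f'_c a b / f_y = 0.85 × 6 × 3.257 × 12 / 60 = 3.322 in².

A_s ≈ 3.32 in²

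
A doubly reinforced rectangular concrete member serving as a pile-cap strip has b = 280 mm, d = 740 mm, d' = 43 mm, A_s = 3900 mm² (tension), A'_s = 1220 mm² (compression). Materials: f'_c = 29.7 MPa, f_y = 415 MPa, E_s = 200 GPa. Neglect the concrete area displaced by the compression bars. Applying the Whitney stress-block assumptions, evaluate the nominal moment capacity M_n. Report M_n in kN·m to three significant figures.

M_n ≈ 1090 kN·m

Assume both tension and compression steel yield.
Net tension couple steel: A_s − A'_s = 2680 mm².
a = (A_s − A'_s) f_y / (0.85 f'_c b) = 1112200/(0.85 × 29.7 × 280) = 157.34 mm.
c = a/β₁ = 157.34/0.838 = 187.76 mm; ε'_s = 0.003(c − d')/c = 0.0023 ≥ f_y/E_s = 0.0021, so compression steel does yield.
M_n = (A_s − A'_s) f_y (d − a/2) + A'_s f_y (d − d') = [1112200 × (740 − 78.67) + 506300 × (740 − 43)] × 10⁻⁶ = 735.53 + 352.89 = 1088.42 kN·m.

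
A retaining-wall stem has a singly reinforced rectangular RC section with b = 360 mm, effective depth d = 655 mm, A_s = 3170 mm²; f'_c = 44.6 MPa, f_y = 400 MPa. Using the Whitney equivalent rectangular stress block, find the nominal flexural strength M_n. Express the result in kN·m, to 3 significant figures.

T = A_s f_y = 3170 × 400 = 1268000 N = 1268 kN.
From C = T: a = T/(0.85 f'_c b) = 1268000/(0.85 × 44.6 × 360) = 92.91 mm.
M_n = T(d − a/2) = 1268 kN × (655 − 46.455) mm = 771.64 kN·m.

M_n ≈ 772 kN·m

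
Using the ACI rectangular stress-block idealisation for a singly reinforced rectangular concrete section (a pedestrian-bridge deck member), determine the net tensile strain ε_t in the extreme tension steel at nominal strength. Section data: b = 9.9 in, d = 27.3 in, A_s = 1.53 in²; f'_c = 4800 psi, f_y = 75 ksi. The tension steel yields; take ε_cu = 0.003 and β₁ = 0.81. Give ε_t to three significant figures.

ε_t ≈ 0.0204

a = A_s f_y/(0.85 f'_c b) = 2.841 in.
β₁ = 0.81, so c = a/β₁ = 2.841/0.81 = 3.507 in.
From the linear strain diagram with ε_cu = 0.003: ε_t = 0.003 (d − c)/c = 0.003 × (27.3 − 3.507)/3.507 = 0.0204.
Since ε_t ≥ 0.005, the section is tension-controlled.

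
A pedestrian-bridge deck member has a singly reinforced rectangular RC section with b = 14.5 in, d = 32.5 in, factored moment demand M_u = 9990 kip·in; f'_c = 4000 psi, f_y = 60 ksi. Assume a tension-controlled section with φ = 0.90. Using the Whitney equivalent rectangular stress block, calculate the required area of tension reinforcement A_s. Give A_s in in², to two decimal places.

A_s ≈ 6.48 in²

M_n = M_u/φ = 9990/0.90 = 11100 kip·in.
From M_n = 0.85 f'_c a b (d − a/2):
a = d − √(d² − 2M_n/(0.85 f'_c b)) = 32.5 − √(32.5² − 2 × 11100/(0.85 × 4 × 14.5)) = 7.884 in.
A_s = 0.85 f'_c a b / f_y = 0.85 × 4 × 7.884 × 14.5 / 60 = 6.478 in².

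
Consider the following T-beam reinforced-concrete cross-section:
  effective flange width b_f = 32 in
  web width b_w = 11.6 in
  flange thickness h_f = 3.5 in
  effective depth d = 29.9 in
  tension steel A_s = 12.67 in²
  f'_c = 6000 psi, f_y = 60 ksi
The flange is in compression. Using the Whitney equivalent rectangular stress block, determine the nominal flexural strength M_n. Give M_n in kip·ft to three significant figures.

Tension: T = A_s f_y = 12.67 × 60 = 760.2 kips.
Try a within the flange: a = T/(0.85 f'_c b_f) = 760.2/(0.85 × 6 × 32) = 4.658 in.
a = 4.658 > h_f = 3.5 in: the block extends into the web. Split into flange-overhang and web parts.
C_f = 0.85 f'_c (b_f − b_w) h_f = 0.85 × 6 × (32 − 11.6) × 3.5 = 364.1 kips.
Remaining web compression depth: a_w = (T − C_f)/(0.85 f'_c b_w) = (760.2 − 364.1)/(0.85 × 6 × 11.6) = 6.695 in.
M_n = C_f(d − h_f/2) + (T − C_f)(d − a_w/2) = 364.1 × (29.9 − 1.75) + 396.1 × (29.9 − 3.3475) = 10249.4 + 10517.4 = 20766.8 kip·in.
M_n = 20766.8/12 = 1730.57 kip·ft.

M_n ≈ 1730 kip·ft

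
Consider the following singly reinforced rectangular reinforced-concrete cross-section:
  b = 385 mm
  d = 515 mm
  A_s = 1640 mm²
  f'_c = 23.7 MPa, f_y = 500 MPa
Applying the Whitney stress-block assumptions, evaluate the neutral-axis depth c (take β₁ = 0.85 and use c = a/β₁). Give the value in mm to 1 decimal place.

c ≈ 124.4 mm

T = A_s f_y = 1640 × 500 = 820000 N = 820 kN.
Setting C = 0.85 f'_c a b equal to T: a = 820000/(0.85 × 23.7 × 385) = 105.727 mm.
With β₁ = 0.85, c = a/β₁ = 105.727/0.85 = 124.4 mm.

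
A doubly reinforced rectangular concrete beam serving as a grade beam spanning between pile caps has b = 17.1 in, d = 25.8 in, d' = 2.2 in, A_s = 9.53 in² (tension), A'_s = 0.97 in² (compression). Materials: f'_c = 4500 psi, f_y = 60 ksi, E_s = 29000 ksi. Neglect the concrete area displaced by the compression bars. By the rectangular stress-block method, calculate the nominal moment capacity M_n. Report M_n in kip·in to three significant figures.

Assume both steels yield.
a = (A_s − A'_s) f_y/(0.85 f'_c b) = (9.53 − 0.97) × 60/(0.85 × 4.5 × 17.1) = 7.852 in.
c = a/β₁ = 7.852/0.825 = 9.518 in; ε'_s = 0.003(c − d')/c = 0.0023 ≥ ε_y = 0.0021, so the compression steel yields.
M_n = (A_s − A'_s) f_y (d − a/2) + A'_s f_y (d − d') = 513.6 × (25.8 − 3.926) + 58.2 × (25.8 − 2.2) = 11234.5 + 1373.5 = 12608.0 kip·in.

M_n ≈ 12600 kip·in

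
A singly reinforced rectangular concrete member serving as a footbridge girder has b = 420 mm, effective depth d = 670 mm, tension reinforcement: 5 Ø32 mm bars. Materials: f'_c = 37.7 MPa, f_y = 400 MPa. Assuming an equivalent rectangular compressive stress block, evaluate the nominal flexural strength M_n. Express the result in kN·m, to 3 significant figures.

M_n ≈ 981 kN·m

A_s = 5 × 804 = 4020 mm².
T = A_s f_y = 4020 × 400 = 1608000 N = 1608 kN.
From C = T: a = T/(0.85 f'_c b) = 1608000/(0.85 × 37.7 × 420) = 119.47 mm.
M_n = T(d − a/2) = 1608 kN × (670 − 59.735) mm = 981.31 kN·m.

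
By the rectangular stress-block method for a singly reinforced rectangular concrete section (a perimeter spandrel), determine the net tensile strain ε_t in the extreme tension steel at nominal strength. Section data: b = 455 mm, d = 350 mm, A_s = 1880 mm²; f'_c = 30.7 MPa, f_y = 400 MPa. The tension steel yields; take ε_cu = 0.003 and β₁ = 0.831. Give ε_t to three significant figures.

a = A_s f_y/(0.85 f'_c b) = 63.34 mm.
β₁ = 0.831, so c = a/β₁ = 63.34/0.831 = 76.22 mm.
From the linear strain diagram with ε_cu = 0.003: ε_t = 0.003 (d − c)/c = 0.003 × (350 − 76.22)/76.22 = 0.0108.
Since ε_t ≥ 0.005, the section is tension-controlled.

ε_t ≈ 0.0108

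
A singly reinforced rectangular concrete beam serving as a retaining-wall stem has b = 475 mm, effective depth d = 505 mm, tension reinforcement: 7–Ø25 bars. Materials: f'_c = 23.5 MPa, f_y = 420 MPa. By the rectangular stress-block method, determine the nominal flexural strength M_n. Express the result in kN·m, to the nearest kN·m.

A_s = 7 × 491 = 3437 mm².
T = A_s f_y = 3437 × 420 = 1443540 N = 1443.54 kN.
From C = T: a = T/(0.85 f'_c b) = 1443540/(0.85 × 23.5 × 475) = 152.14 mm.
M_n = T(d − a/2) = 1443.54 kN × (505 − 76.07) mm = 619.18 kN·m.

M_n ≈ 619 kN·m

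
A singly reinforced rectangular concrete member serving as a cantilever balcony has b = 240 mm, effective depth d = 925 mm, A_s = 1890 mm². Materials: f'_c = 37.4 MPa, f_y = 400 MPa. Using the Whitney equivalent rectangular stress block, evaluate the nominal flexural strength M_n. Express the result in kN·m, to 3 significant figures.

M_n ≈ 662 kN·m

T = A_s f_y = 1890 × 400 = 756000 N = 756 kN.
From C = T: a = T/(0.85 f'_c b) = 756000/(0.85 × 37.4 × 240) = 99.09 mm.
M_n = T(d − a/2) = 756 kN × (925 − 49.545) mm = 661.84 kN·m.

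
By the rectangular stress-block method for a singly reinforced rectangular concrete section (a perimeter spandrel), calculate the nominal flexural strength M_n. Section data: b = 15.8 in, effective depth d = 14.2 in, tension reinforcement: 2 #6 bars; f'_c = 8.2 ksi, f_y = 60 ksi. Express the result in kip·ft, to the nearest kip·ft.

A_s = 2 × 0.44 = 0.88 in².
T = A_s f_y = 0.88 × 60 = 52.8 kips.
a = T/(0.85 f'_c b) = 52.8/(0.85 × 8.2 × 15.8) = 0.479 in.
M_n = T(d − a/2) = 52.8 × (14.2 − 0.2395) = 737.1 kip·in = 737.1/12 = 61.43 kip·ft.

M_n ≈ 61 kip·ft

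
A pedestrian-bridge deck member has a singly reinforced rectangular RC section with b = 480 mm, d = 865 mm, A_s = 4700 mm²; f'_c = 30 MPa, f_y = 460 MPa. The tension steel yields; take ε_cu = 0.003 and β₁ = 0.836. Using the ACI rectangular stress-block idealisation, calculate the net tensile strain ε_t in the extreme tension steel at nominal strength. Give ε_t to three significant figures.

ε_t ≈ 0.00928

a = A_s f_y/(0.85 f'_c b) = 176.63 mm.
β₁ = 0.836, so c = a/β₁ = 176.63/0.836 = 211.28 mm.
From the linear strain diagram with ε_cu = 0.003: ε_t = 0.003 (d − c)/c = 0.003 × (865 − 211.28)/211.28 = 0.00928.
Since ε_t ≥ 0.005, the section is tension-controlled.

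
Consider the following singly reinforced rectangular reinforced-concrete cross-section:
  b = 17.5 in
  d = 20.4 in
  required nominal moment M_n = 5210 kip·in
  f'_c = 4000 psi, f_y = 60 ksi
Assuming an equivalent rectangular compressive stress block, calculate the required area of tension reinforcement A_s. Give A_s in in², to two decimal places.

From M_n = 0.85 f'_c a b (d − a/2):
a = d − √(d² − 2M_n/(0.85 f'_c b)) = 20.4 − √(20.4² − 2 × 5210/(0.85 × 4 × 17.5)) = 4.875 in.
A_s = 0.85 f'_c a b / f_y = 0.85 × 4 × 4.875 × 17.5 / 60 = 4.834 in².

A_s ≈ 4.83 in²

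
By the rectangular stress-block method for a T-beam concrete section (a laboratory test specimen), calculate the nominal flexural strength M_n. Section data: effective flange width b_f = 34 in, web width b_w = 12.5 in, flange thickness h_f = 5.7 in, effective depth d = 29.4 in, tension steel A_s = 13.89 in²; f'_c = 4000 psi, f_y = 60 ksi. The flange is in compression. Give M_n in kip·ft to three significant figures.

M_n ≈ 1770 kip·ft

Tension: T = A_s f_y = 13.89 × 60 = 833.4 kips.
Try a within the flange: a = T/(0.85 f'_c b_f) = 833.4/(0.85 × 4 × 34) = 7.209 in.
a = 7.209 > h_f = 5.7 in: the block extends into the web. Split into flange-overhang and web parts.
C_f = 0.85 f'_c (b_f − b_w) h_f = 0.85 × 4 × (34 − 12.5) × 5.7 = 416.7 kips.
Remaining web compression depth: a_w = (T − C_f)/(0.85 f'_c b_w) = (833.4 − 416.7)/(0.85 × 4 × 12.5) = 9.805 in.
M_n = C_f(d − h_f/2) + (T − C_f)(d − a_w/2) = 416.7 × (29.4 − 2.85) + 416.7 × (29.4 − 4.9025) = 11063.4 + 10208.1 = 21271.5 kip·in.
M_n = 21271.5/12 = 1772.63 kip·ft.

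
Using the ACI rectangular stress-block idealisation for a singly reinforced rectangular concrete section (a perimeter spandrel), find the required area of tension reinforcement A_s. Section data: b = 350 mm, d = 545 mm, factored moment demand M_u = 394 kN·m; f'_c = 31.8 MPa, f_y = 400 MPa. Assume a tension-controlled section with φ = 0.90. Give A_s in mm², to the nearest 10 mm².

M_n = M_u/φ = 394/0.90 = 437.778 kN·m.
With M_n = 0.85 f'_c a b (d − a/2), solve the quadratic for a:
a = d − √(d² − 2M_n/(0.85 f'_c b)) = 545 − √(545² − 2 × 437.778×10⁶/(0.85 × 31.8 × 350)) = 92.81 mm.
A_s = 0.85 f'_c a b / f_y = 0.85 × 31.8 × 92.81 × 350 / 400 = 2195.1 mm².

A_s ≈ 2200 mm²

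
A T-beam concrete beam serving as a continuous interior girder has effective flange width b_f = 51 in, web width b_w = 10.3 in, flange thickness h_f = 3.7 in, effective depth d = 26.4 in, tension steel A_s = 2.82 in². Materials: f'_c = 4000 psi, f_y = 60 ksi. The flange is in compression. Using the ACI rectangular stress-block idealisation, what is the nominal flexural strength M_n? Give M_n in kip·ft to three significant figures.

Tension: T = A_s f_y = 2.82 × 60 = 169.2 kips.
Try a within the flange: a = T/(0.85 f'_c b_f) = 169.2/(0.85 × 4 × 51) = 0.976 in.
Since a = 0.976 ≤ h_f = 3.7 in, the stress block lies entirely in the flange; analyse as a rectangular beam of width b_f.
M_n = T(d − a/2) = 169.2 × (26.4 − 0.488) = 4384.3 kip·in.
M_n = 4384.3/12 = 365.36 kip·ft.

M_n ≈ 365 kip·ft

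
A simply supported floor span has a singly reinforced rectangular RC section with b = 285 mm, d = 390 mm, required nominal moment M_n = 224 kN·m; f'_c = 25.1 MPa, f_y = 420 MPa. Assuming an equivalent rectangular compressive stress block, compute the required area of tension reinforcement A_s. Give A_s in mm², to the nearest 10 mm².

With M_n = 0.85 f'_c a b (d − a/2), solve the quadratic for a:
a = d − √(d² − 2M_n/(0.85 f'_c b)) = 390 − √(390² − 2 × 224×10⁶/(0.85 × 25.1 × 285)) = 109.96 mm.
A_s = 0.85 f'_c a b / f_y = 0.85 × 25.1 × 109.96 × 285 / 420 = 1591.9 mm².

A_s ≈ 1590 mm²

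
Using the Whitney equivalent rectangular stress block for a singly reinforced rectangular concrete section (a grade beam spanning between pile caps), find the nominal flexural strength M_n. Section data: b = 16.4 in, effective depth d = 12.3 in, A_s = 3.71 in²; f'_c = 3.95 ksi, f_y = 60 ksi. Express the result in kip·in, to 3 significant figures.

M_n ≈ 2290 kip·in

T = A_s f_y = 3.71 × 60 = 222.6 kips.
a = T/(0.85 f'_c b) = 222.6/(0.85 × 3.95 × 16.4) = 4.043 in.
M_n = T(d − a/2) = 222.6 × (12.3 − 2.0215) = 2288.0 kip·in.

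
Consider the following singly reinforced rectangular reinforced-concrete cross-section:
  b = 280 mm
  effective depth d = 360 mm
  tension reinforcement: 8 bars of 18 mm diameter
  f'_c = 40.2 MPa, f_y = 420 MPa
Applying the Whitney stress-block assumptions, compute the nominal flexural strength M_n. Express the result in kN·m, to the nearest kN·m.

M_n ≈ 269 kN·m

A_s = 8 × 254 = 2032 mm².
T = A_s f_y = 2032 × 420 = 853440 N = 853.44 kN.
From C = T: a = T/(0.85 f'_c b) = 853440/(0.85 × 40.2 × 280) = 89.20 mm.
M_n = T(d − a/2) = 853.44 kN × (360 − 44.6) mm = 269.17 kN·m.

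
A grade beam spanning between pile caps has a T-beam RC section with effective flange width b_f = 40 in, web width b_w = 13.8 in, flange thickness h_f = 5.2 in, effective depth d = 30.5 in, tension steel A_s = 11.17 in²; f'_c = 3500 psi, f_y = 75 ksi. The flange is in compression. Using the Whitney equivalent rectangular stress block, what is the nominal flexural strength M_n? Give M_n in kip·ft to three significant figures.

M_n ≈ 1850 kip·ft

Tension: T = A_s f_y = 11.17 × 75 = 837.75 kips.
Try a within the flange: a = T/(0.85 f'_c b_f) = 837.75/(0.85 × 3.5 × 40) = 7.040 in.
a = 7.040 > h_f = 5.2 in: the block extends into the web. Split into flange-overhang and web parts.
C_f = 0.85 f'_c (b_f − b_w) h_f = 0.85 × 3.5 × (40 − 13.8) × 5.2 = 405.3 kips.
Remaining web compression depth: a_w = (T − C_f)/(0.85 f'_c b_w) = (837.75 − 405.3)/(0.85 × 3.5 × 13.8) = 10.533 in.
M_n = C_f(d − h_f/2) + (T − C_f)(d − a_w/2) = 405.3 × (30.5 − 2.6) + 432.45 × (30.5 − 5.2665) = 11307.9 + 10912.2 = 22220.1 kip·in.
M_n = 22220.1/12 = 1851.68 kip·ft.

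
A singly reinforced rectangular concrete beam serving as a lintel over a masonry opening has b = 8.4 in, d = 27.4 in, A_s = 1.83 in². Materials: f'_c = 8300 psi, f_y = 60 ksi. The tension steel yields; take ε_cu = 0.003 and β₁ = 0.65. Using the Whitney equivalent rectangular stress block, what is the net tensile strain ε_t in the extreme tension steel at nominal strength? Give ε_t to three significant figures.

ε_t ≈ 0.0258

a = A_s f_y/(0.85 f'_c b) = 1.853 in.
β₁ = 0.65, so c = a/β₁ = 1.853/0.65 = 2.851 in.
From the linear strain diagram with ε_cu = 0.003: ε_t = 0.003 (d − c)/c = 0.003 × (27.4 − 2.851)/2.851 = 0.0258.
Since ε_t ≥ 0.005, the section is tension-controlled.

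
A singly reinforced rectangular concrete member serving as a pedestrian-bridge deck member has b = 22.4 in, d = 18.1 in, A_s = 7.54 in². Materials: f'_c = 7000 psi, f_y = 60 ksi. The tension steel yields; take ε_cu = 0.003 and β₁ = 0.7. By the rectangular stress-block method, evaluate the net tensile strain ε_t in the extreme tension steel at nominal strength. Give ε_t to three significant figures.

ε_t ≈ 0.00820

a = A_s f_y/(0.85 f'_c b) = 3.394 in.
β₁ = 0.7, so c = a/β₁ = 3.394/0.7 = 4.849 in.
From the linear strain diagram with ε_cu = 0.003: ε_t = 0.003 (d − c)/c = 0.003 × (18.1 − 4.849)/4.849 = 0.00820.
Since ε_t ≥ 0.005, the section is tension-controlled.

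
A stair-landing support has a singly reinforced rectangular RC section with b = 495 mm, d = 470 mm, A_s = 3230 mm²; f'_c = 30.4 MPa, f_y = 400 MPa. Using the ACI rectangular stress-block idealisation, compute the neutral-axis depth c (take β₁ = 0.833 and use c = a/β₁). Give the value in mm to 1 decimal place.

T = A_s f_y = 3230 × 400 = 1292000 N = 1292 kN.
Setting C = 0.85 f'_c a b equal to T: a = 1292000/(0.85 × 30.4 × 495) = 101.010 mm.
With β₁ = 0.833, c = a/β₁ = 101.010/0.833 = 121.3 mm.

c ≈ 121.3 mm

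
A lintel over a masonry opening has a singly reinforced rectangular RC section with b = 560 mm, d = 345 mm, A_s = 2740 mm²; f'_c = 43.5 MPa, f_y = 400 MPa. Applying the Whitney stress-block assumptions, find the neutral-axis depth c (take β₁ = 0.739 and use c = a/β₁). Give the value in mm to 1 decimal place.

T = A_s f_y = 2740 × 400 = 1096000 N = 1096 kN.
Setting C = 0.85 f'_c a b equal to T: a = 1096000/(0.85 × 43.5 × 560) = 52.932 mm.
With β₁ = 0.739, c = a/β₁ = 52.932/0.739 = 71.6 mm.

c ≈ 71.6 mm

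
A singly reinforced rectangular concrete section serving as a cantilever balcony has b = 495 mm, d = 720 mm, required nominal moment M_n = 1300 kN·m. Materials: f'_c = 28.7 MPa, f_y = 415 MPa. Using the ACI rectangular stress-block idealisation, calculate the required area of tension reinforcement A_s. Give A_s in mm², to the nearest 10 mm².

A_s ≈ 4930 mm²

With M_n = 0.85 f'_c a b (d − a/2), solve the quadratic for a:
a = d − √(d² − 2M_n/(0.85 f'_c b)) = 720 − √(720² − 2 × 1300×10⁶/(0.85 × 28.7 × 495)) = 169.47 mm.
A_s = 0.85 f'_c a b / f_y = 0.85 × 28.7 × 169.47 × 495 / 415 = 4931.2 mm².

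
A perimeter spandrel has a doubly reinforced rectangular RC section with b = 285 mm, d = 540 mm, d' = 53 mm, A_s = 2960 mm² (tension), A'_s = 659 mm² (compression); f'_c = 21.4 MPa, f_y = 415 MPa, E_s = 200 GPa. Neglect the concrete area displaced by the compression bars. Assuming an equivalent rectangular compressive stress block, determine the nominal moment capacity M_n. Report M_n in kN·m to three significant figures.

Assume both tension and compression steel yield.
Net tension couple steel: A_s − A'_s = 2301 mm².
a = (A_s − A'_s) f_y / (0.85 f'_c b) = 954915/(0.85 × 21.4 × 285) = 184.20 mm.
c = a/β₁ = 184.20/0.85 = 216.71 mm; ε'_s = 0.003(c − d')/c = 0.0023 ≥ f_y/E_s = 0.0021, so compression steel does yield.
M_n = (A_s − A'_s) f_y (d − a/2) + A'_s f_y (d − d') = [954915 × (540 − 92.1) + 273485 × (540 − 53)] × 10⁻⁶ = 427.71 + 133.19 = 560.90 kN·m.

M_n ≈ 561 kN·m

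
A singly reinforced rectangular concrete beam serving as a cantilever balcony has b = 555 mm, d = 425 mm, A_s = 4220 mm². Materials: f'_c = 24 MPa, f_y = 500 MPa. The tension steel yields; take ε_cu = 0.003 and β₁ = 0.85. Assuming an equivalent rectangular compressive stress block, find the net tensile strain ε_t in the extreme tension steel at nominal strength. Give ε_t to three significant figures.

ε_t ≈ 0.00282

a = A_s f_y/(0.85 f'_c b) = 186.36 mm.
β₁ = 0.85, so c = a/β₁ = 186.36/0.85 = 219.25 mm.
From the linear strain diagram with ε_cu = 0.003: ε_t = 0.003 (d − c)/c = 0.003 × (425 − 219.25)/219.25 = 0.00282.
ε_t < 0.004 — the section is over-reinforced for flexure under ACI limits.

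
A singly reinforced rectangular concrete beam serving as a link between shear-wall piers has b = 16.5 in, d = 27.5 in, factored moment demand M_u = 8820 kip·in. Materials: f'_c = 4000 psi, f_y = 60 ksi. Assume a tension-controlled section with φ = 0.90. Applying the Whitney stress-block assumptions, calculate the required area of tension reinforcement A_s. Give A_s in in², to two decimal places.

A_s ≈ 6.85 in²

M_n = M_u/φ = 8820/0.90 = 9800 kip·in.
From M_n = 0.85 f'_c a b (d − a/2):
a = d − √(d² − 2M_n/(0.85 f'_c b)) = 27.5 − √(27.5² − 2 × 9800/(0.85 × 4 × 16.5)) = 7.329 in.
A_s = 0.85 f'_c a b / f_y = 0.85 × 4 × 7.329 × 16.5 / 60 = 6.853 in².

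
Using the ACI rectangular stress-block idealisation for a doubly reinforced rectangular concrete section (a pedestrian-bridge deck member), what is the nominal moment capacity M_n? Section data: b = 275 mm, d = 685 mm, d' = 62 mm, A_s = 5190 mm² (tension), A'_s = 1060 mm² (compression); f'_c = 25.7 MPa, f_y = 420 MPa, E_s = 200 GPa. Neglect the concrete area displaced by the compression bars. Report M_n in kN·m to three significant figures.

Assume both tension and compression steel yield.
Net tension couple steel: A_s − A'_s = 4130 mm².
a = (A_s − A'_s) f_y / (0.85 f'_c b) = 1734600/(0.85 × 25.7 × 275) = 288.75 mm.
c = a/β₁ = 288.75/0.85 = 339.71 mm; ε'_s = 0.003(c − d')/c = 0.0025 ≥ f_y/E_s = 0.0021, so compression steel does yield.
M_n = (A_s − A'_s) f_y (d − a/2) + A'_s f_y (d − d') = [1734600 × (685 − 144.375) + 445200 × (685 − 62)] × 10⁻⁶ = 937.77 + 277.36 = 1215.13 kN·m.

M_n ≈ 1220 kN·m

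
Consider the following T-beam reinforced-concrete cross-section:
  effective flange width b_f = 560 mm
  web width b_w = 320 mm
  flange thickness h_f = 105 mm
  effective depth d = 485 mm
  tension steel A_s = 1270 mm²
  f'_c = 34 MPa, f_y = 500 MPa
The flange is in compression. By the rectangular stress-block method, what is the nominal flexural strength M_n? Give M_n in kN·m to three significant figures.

M_n ≈ 296 kN·m

Tension: T = A_s f_y = 1270 × 500 = 635000 N.
Try a within the flange: a = T/(0.85 f'_c b_f) = 635000/(0.85 × 34 × 560) = 39.24 mm.
Since a = 39.24 ≤ h_f = 105 mm, the stress block lies entirely in the flange; analyse as a rectangular beam of width b_f.
M_n = T(d − a/2) = 635000 × (485 − 19.62) = 295.52 × 10⁶ N·mm.
M_n = 295.52 kN·m.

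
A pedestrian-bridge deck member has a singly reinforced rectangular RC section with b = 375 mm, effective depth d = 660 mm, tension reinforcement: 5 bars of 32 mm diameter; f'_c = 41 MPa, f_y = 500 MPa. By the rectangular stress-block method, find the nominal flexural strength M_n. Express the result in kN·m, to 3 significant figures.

M_n ≈ 1170 kN·m

A_s = 5 × 804 = 4020 mm².
T = A_s f_y = 4020 × 500 = 2010000 N = 2010 kN.
From C = T: a = T/(0.85 f'_c b) = 2010000/(0.85 × 41 × 375) = 153.80 mm.
M_n = T(d − a/2) = 2010 kN × (660 − 76.9) mm = 1172.03 kN·m.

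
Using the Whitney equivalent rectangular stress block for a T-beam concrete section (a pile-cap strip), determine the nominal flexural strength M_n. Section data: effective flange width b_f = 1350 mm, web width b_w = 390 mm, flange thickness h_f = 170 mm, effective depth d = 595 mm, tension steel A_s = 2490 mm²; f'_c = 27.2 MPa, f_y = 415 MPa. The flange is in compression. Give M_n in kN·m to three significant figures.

M_n ≈ 598 kN·m

Tension: T = A_s f_y = 2490 × 415 = 1033350 N.
Try a within the flange: a = T/(0.85 f'_c b_f) = 1033350/(0.85 × 27.2 × 1350) = 33.11 mm.
Since a = 33.11 ≤ h_f = 170 mm, the stress block lies entirely in the flange; analyse as a rectangular beam of width b_f.
M_n = T(d − a/2) = 1033350 × (595 − 16.555) = 597.74 × 10⁶ N·mm.
M_n = 597.74 kN·m.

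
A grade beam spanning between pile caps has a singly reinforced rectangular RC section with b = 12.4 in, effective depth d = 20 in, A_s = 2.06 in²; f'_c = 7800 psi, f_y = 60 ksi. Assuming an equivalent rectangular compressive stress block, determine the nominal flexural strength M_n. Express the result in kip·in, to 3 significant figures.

M_n ≈ 2380 kip·in

T = A_s f_y = 2.06 × 60 = 123.6 kips.
a = T/(0.85 f'_c b) = 123.6/(0.85 × 7.8 × 12.4) = 1.503 in.
M_n = T(d − a/2) = 123.6 × (20 − 0.7515) = 2379.1 kip·in.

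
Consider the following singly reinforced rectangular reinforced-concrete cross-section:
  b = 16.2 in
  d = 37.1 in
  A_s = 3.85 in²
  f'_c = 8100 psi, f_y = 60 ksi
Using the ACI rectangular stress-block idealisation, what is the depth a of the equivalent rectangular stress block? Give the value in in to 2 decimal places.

a ≈ 2.07 in

T = A_s f_y = 3.85 × 60 = 231 kips.
a = T/(0.85 f'_c b) = 231/(0.85 × 8.1 × 16.2) = 2.07 in.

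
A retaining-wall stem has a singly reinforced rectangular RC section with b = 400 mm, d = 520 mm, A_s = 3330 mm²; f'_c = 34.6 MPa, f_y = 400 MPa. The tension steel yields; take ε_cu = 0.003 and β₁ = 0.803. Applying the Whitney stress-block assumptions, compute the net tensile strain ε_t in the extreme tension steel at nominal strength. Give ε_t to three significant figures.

ε_t ≈ 0.00806

a = A_s f_y/(0.85 f'_c b) = 113.23 mm.
β₁ = 0.803, so c = a/β₁ = 113.23/0.803 = 141.01 mm.
From the linear strain diagram with ε_cu = 0.003: ε_t = 0.003 (d − c)/c = 0.003 × (520 − 141.01)/141.01 = 0.00806.
Since ε_t ≥ 0.005, the section is tension-controlled.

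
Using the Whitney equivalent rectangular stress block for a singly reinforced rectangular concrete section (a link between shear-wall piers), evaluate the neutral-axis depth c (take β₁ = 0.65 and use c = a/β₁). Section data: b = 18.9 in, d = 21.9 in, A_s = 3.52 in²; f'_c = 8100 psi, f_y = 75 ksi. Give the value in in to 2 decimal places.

c ≈ 3.12 in

T = A_s f_y = 3.52 × 75 = 264 kips.
a = T/(0.85 f'_c b) = 264/(0.85 × 8.1 × 18.9) = 2.0288 in.
With β₁ = 0.65, c = a/β₁ = 2.0288/0.65 = 3.12 in.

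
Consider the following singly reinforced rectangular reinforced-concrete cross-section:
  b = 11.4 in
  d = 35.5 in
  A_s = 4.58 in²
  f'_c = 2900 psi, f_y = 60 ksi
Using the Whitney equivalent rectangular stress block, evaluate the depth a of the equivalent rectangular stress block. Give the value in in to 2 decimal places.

a ≈ 9.78 in

T = A_s f_y = 4.58 × 60 = 274.8 kips.
a = T/(0.85 f'_c b) = 274.8/(0.85 × 2.9 × 11.4) = 9.78 in.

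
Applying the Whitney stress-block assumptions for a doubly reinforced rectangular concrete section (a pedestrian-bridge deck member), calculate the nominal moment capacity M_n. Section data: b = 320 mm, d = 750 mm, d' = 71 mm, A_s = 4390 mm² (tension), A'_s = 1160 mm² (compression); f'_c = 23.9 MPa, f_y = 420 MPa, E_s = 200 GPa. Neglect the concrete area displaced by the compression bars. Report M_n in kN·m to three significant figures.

Assume both tension and compression steel yield.
Net tension couple steel: A_s − A'_s = 3230 mm².
a = (A_s − A'_s) f_y / (0.85 f'_c b) = 1356600/(0.85 × 23.9 × 320) = 208.68 mm.
c = a/β₁ = 208.68/0.85 = 245.51 mm; ε'_s = 0.003(c − d')/c = 0.0021 ≥ f_y/E_s = 0.0021, so compression steel does yield.
M_n = (A_s − A'_s) f_y (d − a/2) + A'_s f_y (d − d') = [1356600 × (750 − 104.34) + 487200 × (750 − 71)] × 10⁻⁶ = 875.90 + 330.81 = 1206.71 kN·m.

M_n ≈ 1210 kN·m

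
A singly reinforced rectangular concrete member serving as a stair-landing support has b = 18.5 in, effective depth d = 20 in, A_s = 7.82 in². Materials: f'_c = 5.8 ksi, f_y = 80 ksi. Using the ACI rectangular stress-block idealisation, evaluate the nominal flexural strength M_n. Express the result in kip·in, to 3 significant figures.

T = A_s f_y = 7.82 × 80 = 625.6 kips.
a = T/(0.85 f'_c b) = 625.6/(0.85 × 5.8 × 18.5) = 6.859 in.
M_n = T(d − a/2) = 625.6 × (20 − 3.4295) = 10366.5 kip·in.

M_n ≈ 10400 kip·in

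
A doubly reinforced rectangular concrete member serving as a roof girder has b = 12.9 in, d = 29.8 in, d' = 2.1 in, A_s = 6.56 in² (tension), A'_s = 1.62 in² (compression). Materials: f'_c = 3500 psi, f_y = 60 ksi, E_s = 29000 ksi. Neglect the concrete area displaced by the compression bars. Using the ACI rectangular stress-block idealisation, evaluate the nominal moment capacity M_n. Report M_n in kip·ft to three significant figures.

Assume both steels yield.
a = (A_s − A'_s) f_y/(0.85 f'_c b) = (6.56 − 1.62) × 60/(0.85 × 3.5 × 12.9) = 7.723 in.
c = a/β₁ = 7.723/0.85 = 9.086 in; ε'_s = 0.003(c − d')/c = 0.0023 ≥ ε_y = 0.0021, so the compression steel yields.
M_n = (A_s − A'_s) f_y (d − a/2) + A'_s f_y (d − d') = 296.4 × (29.8 − 3.8615) + 97.2 × (29.8 − 2.1) = 7688.2 + 2692.4 = 10380.6 kip·in = 10380.6/12 = 865.05 kip·ft.

M_n ≈ 865 kip·ft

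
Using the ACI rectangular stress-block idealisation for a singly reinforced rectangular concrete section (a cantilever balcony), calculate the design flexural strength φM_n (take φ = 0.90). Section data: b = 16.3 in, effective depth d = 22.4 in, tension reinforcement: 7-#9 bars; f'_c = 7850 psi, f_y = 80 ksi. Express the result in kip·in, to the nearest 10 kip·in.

φM_n ≈ 9990 kip·in

A_s = 7 × 1 = 7 in².
T = A_s f_y = 7 × 80 = 560 kips.
a = T/(0.85 f'_c b) = 560/(0.85 × 7.85 × 16.3) = 5.149 in.
M_n = T(d − a/2) = 560 × (22.4 − 2.5745) = 11102.3 kip·in.
φM_n = 0.90 × 11102.3 = 9992.1 kip·in.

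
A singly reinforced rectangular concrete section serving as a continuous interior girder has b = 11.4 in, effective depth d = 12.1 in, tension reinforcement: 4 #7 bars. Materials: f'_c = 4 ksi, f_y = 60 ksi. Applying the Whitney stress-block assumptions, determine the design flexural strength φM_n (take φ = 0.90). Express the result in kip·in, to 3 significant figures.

φM_n ≈ 1330 kip·in

A_s = 4 × 0.6 = 2.4 in².
T = A_s f_y = 2.4 × 60 = 144 kips.
a = T/(0.85 f'_c b) = 144/(0.85 × 4 × 11.4) = 3.715 in.
M_n = T(d − a/2) = 144 × (12.1 − 1.8575) = 1474.9 kip·in.
φM_n = 0.90 × 1474.9 = 1327.4 kip·in.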